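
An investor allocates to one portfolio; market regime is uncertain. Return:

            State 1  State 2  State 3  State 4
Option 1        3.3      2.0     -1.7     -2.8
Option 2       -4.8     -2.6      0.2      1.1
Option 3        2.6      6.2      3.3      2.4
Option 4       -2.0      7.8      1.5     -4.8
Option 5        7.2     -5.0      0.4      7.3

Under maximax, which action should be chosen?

Option 4

Row maxima: Option 1=3.3, Option 2=1.1, Option 3=6.2, Option 4=7.8, Option 5=7.3
Best best-case = 7.8 → Option 4.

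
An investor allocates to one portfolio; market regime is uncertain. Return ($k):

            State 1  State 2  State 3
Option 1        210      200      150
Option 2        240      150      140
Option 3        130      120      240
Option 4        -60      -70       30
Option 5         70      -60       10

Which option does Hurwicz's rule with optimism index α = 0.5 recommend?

Option 2

Option 1: 0.5·210 + 0.5·150 = 180
Option 2: 0.5·240 + 0.5·140 = 190
Option 3: 0.5·240 + 0.5·120 = 180
Option 4: 0.5·30 + 0.5·(-70) = -20
Option 5: 0.5·70 + 0.5·(-60) = 5
Highest Hurwicz score = 190 → Option 2.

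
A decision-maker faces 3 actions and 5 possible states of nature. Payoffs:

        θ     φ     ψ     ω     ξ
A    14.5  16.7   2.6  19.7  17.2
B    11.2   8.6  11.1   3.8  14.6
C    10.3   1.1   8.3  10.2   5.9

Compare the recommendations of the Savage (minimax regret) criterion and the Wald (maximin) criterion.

Column bests: θ=14.5, φ=16.7, ψ=11.1, ω=19.7, ξ=17.2.
A regrets: 0.0, 0.0, 8.5, 0.0, 0.0 → max 8.5
B regrets: 3.3, 8.1, 0.0, 15.9, 2.6 → max 15.9
C regrets: 4.2, 15.6, 2.8, 9.5, 11.3 → max 15.6
Smallest max regret = 8.5 → A.
Row minima: A=2.6, B=3.8, C=1.1
Best worst-case = 3.8 → B.

minimax regret → A; maximin → B (disagree)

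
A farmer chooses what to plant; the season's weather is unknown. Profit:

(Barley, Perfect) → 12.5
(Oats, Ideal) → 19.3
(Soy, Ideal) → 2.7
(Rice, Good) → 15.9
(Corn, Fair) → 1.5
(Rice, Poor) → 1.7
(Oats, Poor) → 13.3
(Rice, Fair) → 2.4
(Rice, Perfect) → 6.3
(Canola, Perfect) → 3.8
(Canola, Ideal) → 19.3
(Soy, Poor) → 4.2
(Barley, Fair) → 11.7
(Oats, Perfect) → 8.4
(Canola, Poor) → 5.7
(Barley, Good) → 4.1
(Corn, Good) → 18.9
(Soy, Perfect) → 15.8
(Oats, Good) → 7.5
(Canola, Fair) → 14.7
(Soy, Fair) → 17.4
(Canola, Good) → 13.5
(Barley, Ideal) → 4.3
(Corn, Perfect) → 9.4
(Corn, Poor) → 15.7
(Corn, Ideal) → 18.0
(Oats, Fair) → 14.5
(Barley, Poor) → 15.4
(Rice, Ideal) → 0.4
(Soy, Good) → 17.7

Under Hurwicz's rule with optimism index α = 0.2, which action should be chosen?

Canola: 0.2·19.3 + 0.8·3.8 = 6.9
Rice: 0.2·15.9 + 0.8·0.4 = 3.5
Oats: 0.2·19.3 + 0.8·7.5 = 9.86
Corn: 0.2·18.9 + 0.8·1.5 = 4.98
Soy: 0.2·17.7 + 0.8·2.7 = 5.7
Barley: 0.2·15.4 + 0.8·4.1 = 6.36
Highest Hurwicz score = 9.86 → Oats.

Oats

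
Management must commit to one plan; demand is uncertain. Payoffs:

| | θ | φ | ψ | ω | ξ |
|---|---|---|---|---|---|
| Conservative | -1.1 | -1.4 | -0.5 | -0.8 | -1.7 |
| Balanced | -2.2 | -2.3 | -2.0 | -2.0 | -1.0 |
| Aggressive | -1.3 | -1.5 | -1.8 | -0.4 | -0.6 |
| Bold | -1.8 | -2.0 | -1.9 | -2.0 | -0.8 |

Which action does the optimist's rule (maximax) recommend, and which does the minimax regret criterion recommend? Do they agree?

Row maxima: Conservative=-0.5, Balanced=-1.0, Aggressive=-0.4, Bold=-0.8
Best best-case = -0.4 → Aggressive.
Column bests: θ=-1.1, φ=-1.4, ψ=-0.5, ω=-0.4, ξ=-0.6.
Conservative regrets: 0.0, 0.0, 0.0, 0.4, 1.1 → max 1.1
Balanced regrets: 1.1, 0.9, 1.5, 1.6, 0.4 → max 1.6
Aggressive regrets: 0.2, 0.1, 1.3, 0.0, 0.0 → max 1.3
Bold regrets: 0.7, 0.6, 1.4, 1.6, 0.2 → max 1.6
Smallest max regret = 1.1 → Conservative.

maximax → Aggressive; minimax regret → Conservative (disagree)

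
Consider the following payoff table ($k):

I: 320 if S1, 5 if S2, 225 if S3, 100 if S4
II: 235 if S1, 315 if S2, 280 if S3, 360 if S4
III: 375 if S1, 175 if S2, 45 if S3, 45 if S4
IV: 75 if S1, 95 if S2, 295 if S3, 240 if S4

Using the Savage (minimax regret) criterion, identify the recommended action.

II

Column bests: S1=375, S2=315, S3=295, S4=360.
I regrets: 55, 310, 70, 260 → max 310
II regrets: 140, 0, 15, 0 → max 140
III regrets: 0, 140, 250, 315 → max 315
IV regrets: 300, 220, 0, 120 → max 300
Smallest max regret = 140 → II.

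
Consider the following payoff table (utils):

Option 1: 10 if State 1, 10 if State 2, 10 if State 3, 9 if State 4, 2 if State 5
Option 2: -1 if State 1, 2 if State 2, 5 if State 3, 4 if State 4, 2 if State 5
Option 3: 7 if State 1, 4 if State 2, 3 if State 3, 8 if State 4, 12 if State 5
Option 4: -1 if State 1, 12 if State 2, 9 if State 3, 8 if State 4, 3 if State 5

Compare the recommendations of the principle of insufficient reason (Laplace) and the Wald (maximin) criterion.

Row averages: Option 1=8.2, Option 2=2.4, Option 3=6.8, Option 4=6.2
Highest average = 8.2 → Option 1.
Row minima: Option 1=2, Option 2=-1, Option 3=3, Option 4=-1
Best worst-case = 3 → Option 3.

laplace → Option 1; maximin → Option 3 (disagree)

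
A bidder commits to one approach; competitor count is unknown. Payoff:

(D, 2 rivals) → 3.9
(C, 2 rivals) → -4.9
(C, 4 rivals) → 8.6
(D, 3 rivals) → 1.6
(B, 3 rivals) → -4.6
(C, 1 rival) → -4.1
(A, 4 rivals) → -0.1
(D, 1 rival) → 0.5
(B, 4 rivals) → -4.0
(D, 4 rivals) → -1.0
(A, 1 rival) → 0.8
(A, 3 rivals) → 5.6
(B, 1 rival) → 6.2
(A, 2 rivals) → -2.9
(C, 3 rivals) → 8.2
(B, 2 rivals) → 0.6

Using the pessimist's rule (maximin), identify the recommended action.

Row minima: A=-2.9, B=-4.6, C=-4.9, D=-1.0
Best worst-case = -1.0 → D.

D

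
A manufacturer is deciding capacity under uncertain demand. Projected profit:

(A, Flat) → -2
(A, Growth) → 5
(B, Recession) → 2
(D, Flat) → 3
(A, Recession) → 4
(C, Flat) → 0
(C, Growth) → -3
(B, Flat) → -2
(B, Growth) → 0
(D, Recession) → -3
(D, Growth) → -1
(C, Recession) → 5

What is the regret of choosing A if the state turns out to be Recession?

Best payoff under Recession is 5.
Regret = 5 − 4 = 1.

1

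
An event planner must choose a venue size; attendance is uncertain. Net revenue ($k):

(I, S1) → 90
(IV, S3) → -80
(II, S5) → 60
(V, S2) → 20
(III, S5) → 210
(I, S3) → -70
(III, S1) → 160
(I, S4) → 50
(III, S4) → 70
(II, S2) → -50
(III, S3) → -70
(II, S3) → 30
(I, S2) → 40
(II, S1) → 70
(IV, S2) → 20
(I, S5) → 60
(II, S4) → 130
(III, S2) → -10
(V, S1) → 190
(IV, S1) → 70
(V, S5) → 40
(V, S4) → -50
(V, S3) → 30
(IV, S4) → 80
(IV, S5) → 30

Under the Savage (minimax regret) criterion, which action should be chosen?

Column bests: S1=190, S2=40, S3=30, S4=130, S5=210.
I regrets: 100, 0, 100, 80, 150 → max 150
II regrets: 120, 90, 0, 0, 150 → max 150
III regrets: 30, 50, 100, 60, 0 → max 100
IV regrets: 120, 20, 110, 50, 180 → max 180
V regrets: 0, 20, 0, 180, 170 → max 180
Smallest max regret = 100 → III.

III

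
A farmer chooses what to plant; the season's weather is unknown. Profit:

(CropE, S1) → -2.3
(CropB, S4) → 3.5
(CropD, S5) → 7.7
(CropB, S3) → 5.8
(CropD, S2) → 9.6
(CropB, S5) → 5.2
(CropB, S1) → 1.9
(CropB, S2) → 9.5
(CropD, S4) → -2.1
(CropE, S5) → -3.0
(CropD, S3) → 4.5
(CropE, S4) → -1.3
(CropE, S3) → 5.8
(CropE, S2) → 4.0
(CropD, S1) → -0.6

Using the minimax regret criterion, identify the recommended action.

Column bests: S1=1.9, S2=9.6, S3=5.8, S4=3.5, S5=7.7.
CropB regrets: 0.0, 0.1, 0.0, 0.0, 2.5 → max 2.5
CropD regrets: 2.5, 0.0, 1.3, 5.6, 0.0 → max 5.6
CropE regrets: 4.2, 5.6, 0.0, 4.8, 10.7 → max 10.7
Smallest max regret = 2.5 → CropB.

CropB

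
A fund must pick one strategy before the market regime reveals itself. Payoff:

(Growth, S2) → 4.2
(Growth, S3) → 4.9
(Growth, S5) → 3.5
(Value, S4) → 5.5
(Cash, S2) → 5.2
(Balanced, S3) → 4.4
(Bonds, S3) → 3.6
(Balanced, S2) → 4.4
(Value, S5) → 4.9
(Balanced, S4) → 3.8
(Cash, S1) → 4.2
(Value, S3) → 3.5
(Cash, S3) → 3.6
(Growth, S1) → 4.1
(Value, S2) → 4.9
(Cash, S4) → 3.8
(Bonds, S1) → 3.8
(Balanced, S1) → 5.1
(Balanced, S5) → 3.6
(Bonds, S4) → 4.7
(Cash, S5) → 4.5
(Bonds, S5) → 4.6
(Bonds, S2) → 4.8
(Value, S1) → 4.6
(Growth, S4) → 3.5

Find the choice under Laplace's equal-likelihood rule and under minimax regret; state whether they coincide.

Row averages: Cash=4.26, Growth=4.04, Balanced=4.26, Bonds=4.3, Value=4.68
Highest average = 4.68 → Value.
Column bests: S1=5.1, S2=5.2, S3=4.9, S4=5.5, S5=4.9.
Cash regrets: 0.9, 0.0, 1.3, 1.7, 0.4 → max 1.7
Growth regrets: 1.0, 1.0, 0.0, 2.0, 1.4 → max 2.0
Balanced regrets: 0.0, 0.8, 0.5, 1.7, 1.3 → max 1.7
Bonds regrets: 1.3, 0.4, 1.3, 0.8, 0.3 → max 1.3
Value regrets: 0.5, 0.3, 1.4, 0.0, 0.0 → max 1.4
Smallest max regret = 1.3 → Bonds.

laplace → Value; minimax regret → Bonds (disagree)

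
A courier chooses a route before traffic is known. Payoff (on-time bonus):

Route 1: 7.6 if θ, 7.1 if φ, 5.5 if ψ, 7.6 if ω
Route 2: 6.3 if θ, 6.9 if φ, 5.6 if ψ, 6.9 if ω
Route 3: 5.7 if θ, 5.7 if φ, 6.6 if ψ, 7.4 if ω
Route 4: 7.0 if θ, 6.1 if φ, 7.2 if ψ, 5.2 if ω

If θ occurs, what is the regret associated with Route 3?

1.9

Best payoff under θ is 7.6.
Regret = 7.6 − 5.7 = 1.9.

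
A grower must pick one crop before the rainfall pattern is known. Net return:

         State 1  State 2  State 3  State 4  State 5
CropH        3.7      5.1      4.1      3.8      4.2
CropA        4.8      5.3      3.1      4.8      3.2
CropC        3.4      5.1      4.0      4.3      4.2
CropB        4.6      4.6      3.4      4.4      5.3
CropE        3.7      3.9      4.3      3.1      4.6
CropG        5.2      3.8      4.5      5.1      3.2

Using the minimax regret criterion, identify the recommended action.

CropB

Column bests: State 1=5.2, State 2=5.3, State 3=4.5, State 4=5.1, State 5=5.3.
CropH regrets: 1.5, 0.2, 0.4, 1.3, 1.1 → max 1.5
CropA regrets: 0.4, 0.0, 1.4, 0.3, 2.1 → max 2.1
CropC regrets: 1.8, 0.2, 0.5, 0.8, 1.1 → max 1.8
CropB regrets: 0.6, 0.7, 1.1, 0.7, 0.0 → max 1.1
CropE regrets: 1.5, 1.4, 0.2, 2.0, 0.7 → max 2.0
CropG regrets: 0.0, 1.5, 0.0, 0.0, 2.1 → max 2.1
Smallest max regret = 1.1 → CropB.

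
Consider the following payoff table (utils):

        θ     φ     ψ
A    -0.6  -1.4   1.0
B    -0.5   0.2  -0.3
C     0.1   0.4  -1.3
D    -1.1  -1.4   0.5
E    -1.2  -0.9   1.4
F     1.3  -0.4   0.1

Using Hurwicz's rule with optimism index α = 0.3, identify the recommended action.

F

A: 0.3·1.0 + 0.7·(-1.4) = -0.68
B: 0.3·0.2 + 0.7·(-0.5) = -0.29
C: 0.3·0.4 + 0.7·(-1.3) = -0.79
D: 0.3·0.5 + 0.7·(-1.4) = -0.83
E: 0.3·1.4 + 0.7·(-1.2) = -0.42
F: 0.3·1.3 + 0.7·(-0.4) = 0.11
Highest Hurwicz score = 0.11 → F.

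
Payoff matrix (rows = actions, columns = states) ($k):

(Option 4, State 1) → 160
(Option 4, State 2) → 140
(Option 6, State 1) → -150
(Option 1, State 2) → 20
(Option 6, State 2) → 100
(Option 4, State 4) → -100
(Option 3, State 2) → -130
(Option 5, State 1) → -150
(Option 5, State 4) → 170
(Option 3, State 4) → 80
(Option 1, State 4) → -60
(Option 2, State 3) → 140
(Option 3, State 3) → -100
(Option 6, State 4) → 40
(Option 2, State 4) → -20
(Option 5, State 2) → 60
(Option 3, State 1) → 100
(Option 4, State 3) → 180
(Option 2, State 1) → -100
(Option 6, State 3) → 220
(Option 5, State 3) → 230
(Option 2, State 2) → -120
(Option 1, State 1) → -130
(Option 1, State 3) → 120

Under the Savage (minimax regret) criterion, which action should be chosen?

Column bests: State 1=160, State 2=140, State 3=230, State 4=170.
Option 1 regrets: 290, 120, 110, 230 → max 290
Option 2 regrets: 260, 260, 90, 190 → max 260
Option 3 regrets: 60, 270, 330, 90 → max 330
Option 4 regrets: 0, 0, 50, 270 → max 270
Option 5 regrets: 310, 80, 0, 0 → max 310
Option 6 regrets: 310, 40, 10, 130 → max 310
Smallest max regret = 260 → Option 2.

Option 2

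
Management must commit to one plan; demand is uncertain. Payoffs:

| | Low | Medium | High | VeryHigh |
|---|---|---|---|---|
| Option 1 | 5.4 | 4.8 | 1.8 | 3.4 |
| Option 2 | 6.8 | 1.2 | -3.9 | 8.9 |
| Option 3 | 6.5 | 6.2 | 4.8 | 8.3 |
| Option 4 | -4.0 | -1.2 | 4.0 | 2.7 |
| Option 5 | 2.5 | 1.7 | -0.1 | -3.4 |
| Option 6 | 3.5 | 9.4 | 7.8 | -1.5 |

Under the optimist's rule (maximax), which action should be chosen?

Option 6

Row maxima: Option 1=5.4, Option 2=8.9, Option 3=8.3, Option 4=4.0, Option 5=2.5, Option 6=9.4
Best best-case = 9.4 → Option 6.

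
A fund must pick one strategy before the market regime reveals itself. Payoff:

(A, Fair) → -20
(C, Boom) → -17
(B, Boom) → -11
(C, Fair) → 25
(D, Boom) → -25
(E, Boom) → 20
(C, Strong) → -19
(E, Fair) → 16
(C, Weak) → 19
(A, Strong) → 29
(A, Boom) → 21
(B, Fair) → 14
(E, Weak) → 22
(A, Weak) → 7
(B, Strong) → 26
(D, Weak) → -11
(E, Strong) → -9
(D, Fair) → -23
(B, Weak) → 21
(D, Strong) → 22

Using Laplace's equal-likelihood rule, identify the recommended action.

B

Row averages: A=9.25, B=12.5, C=2, D=-9.25, E=12.25
Highest average = 12.5 → B.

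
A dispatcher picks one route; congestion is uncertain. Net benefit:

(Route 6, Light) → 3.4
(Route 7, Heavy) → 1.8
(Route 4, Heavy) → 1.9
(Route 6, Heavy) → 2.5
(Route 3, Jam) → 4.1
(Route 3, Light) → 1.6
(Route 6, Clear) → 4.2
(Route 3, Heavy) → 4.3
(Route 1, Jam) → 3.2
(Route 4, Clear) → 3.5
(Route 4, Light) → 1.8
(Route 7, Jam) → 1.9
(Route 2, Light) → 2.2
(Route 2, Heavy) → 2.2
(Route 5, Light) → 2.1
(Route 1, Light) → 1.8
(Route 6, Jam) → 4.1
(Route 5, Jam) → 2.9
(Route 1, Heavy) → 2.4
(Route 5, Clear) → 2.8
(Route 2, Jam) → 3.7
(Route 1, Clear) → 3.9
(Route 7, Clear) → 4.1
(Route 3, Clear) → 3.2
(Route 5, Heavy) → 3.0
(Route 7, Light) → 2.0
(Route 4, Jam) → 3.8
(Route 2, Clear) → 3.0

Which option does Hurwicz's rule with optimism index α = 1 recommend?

Route 1: 1·3.9 + 0·1.8 = 3.9
Route 2: 1·3.7 + 0·2.2 = 3.7
Route 3: 1·4.3 + 0·1.6 = 4.3
Route 4: 1·3.8 + 0·1.8 = 3.8
Route 5: 1·3.0 + 0·2.1 = 3
Route 6: 1·4.2 + 0·2.5 = 4.2
Route 7: 1·4.1 + 0·1.8 = 4.1
Highest Hurwicz score = 4.3 → Route 3.

Route 3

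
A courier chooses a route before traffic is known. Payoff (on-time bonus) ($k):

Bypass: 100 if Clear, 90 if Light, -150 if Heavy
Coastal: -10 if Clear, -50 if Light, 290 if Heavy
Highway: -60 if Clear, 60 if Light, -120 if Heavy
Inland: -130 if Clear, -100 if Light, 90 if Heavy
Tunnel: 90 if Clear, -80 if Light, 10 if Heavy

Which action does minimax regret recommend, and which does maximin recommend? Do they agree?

Column bests: Clear=100, Light=90, Heavy=290.
Bypass regrets: 0, 0, 440 → max 440
Coastal regrets: 110, 140, 0 → max 140
Highway regrets: 160, 30, 410 → max 410
Inland regrets: 230, 190, 200 → max 230
Tunnel regrets: 10, 170, 280 → max 280
Smallest max regret = 140 → Coastal.
Row minima: Bypass=-150, Coastal=-50, Highway=-120, Inland=-130, Tunnel=-80
Best worst-case = -50 → Coastal.

minimax regret → Coastal; maximin → Coastal (agree)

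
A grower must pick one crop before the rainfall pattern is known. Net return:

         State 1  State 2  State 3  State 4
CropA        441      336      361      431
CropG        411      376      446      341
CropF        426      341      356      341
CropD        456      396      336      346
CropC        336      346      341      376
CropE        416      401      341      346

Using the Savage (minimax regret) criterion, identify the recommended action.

Column bests: State 1=456, State 2=401, State 3=446, State 4=431.
CropA regrets: 15, 65, 85, 0 → max 85
CropG regrets: 45, 25, 0, 90 → max 90
CropF regrets: 30, 60, 90, 90 → max 90
CropD regrets: 0, 5, 110, 85 → max 110
CropC regrets: 120, 55, 105, 55 → max 120
CropE regrets: 40, 0, 105, 85 → max 105
Smallest max regret = 85 → CropA.

CropA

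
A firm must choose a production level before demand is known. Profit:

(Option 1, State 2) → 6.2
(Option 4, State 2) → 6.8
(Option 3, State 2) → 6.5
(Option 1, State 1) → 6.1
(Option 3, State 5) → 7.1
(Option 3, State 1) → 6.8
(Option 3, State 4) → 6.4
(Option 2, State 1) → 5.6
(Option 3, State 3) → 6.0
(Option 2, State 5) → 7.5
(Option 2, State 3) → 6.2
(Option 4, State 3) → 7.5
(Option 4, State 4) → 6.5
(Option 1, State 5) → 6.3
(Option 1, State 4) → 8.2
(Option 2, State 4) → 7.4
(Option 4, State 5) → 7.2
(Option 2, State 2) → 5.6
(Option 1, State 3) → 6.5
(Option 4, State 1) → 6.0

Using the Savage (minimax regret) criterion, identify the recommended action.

Option 1

Column bests: State 1=6.8, State 2=6.8, State 3=7.5, State 4=8.2, State 5=7.5.
Option 1 regrets: 0.7, 0.6, 1.0, 0.0, 1.2 → max 1.2
Option 2 regrets: 1.2, 1.2, 1.3, 0.8, 0.0 → max 1.3
Option 3 regrets: 0.0, 0.3, 1.5, 1.8, 0.4 → max 1.8
Option 4 regrets: 0.8, 0.0, 0.0, 1.7, 0.3 → max 1.7
Smallest max regret = 1.2 → Option 1.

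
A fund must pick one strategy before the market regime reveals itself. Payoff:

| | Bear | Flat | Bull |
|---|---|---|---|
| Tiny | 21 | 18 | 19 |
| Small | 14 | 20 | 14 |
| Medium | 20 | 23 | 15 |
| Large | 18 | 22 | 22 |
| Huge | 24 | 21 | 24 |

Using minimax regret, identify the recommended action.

Huge

Column bests: Bear=24, Flat=23, Bull=24.
Tiny regrets: 3, 5, 5 → max 5
Small regrets: 10, 3, 10 → max 10
Medium regrets: 4, 0, 9 → max 9
Large regrets: 6, 1, 2 → max 6
Huge regrets: 0, 2, 0 → max 2
Smallest max regret = 2 → Huge.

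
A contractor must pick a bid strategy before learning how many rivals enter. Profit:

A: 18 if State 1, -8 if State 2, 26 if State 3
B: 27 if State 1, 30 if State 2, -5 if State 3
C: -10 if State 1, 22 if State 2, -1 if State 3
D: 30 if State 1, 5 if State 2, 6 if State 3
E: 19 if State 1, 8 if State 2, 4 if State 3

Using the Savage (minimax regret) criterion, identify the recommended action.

E

Column bests: State 1=30, State 2=30, State 3=26.
A regrets: 12, 38, 0 → max 38
B regrets: 3, 0, 31 → max 31
C regrets: 40, 8, 27 → max 40
D regrets: 0, 25, 20 → max 25
E regrets: 11, 22, 22 → max 22
Smallest max regret = 22 → E.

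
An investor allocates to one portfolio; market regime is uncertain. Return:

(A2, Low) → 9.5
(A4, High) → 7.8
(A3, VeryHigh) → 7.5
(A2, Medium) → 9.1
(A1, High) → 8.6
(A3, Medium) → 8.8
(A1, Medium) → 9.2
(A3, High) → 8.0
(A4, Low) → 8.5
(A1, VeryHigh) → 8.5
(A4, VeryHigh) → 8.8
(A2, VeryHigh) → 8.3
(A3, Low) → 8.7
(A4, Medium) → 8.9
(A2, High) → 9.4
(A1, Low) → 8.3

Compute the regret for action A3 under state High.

1.4

Best payoff under High is 9.4.
Regret = 9.4 − 8.0 = 1.4.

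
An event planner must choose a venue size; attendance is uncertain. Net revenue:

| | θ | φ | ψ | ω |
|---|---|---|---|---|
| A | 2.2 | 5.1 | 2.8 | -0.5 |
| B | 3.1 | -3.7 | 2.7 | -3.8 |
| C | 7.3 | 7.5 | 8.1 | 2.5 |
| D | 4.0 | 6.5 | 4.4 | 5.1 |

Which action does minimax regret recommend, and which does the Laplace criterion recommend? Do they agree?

minimax regret → C; laplace → C (agree)

Column bests: θ=7.3, φ=7.5, ψ=8.1, ω=5.1.
A regrets: 5.1, 2.4, 5.3, 5.6 → max 5.6
B regrets: 4.2, 11.2, 5.4, 8.9 → max 11.2
C regrets: 0.0, 0.0, 0.0, 2.6 → max 2.6
D regrets: 3.3, 1.0, 3.7, 0.0 → max 3.7
Smallest max regret = 2.6 → C.
Row averages: A=2.4, B=-0.425, C=6.35, D=5
Highest average = 6.35 → C.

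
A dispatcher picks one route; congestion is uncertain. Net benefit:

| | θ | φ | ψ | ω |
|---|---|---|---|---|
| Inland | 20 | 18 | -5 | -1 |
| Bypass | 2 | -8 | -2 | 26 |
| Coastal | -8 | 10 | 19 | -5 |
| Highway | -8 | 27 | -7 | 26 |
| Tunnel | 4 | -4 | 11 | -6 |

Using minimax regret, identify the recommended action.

Column bests: θ=20, φ=27, ψ=19, ω=26.
Inland regrets: 0, 9, 24, 27 → max 27
Bypass regrets: 18, 35, 21, 0 → max 35
Coastal regrets: 28, 17, 0, 31 → max 31
Highway regrets: 28, 0, 26, 0 → max 28
Tunnel regrets: 16, 31, 8, 32 → max 32
Smallest max regret = 27 → Inland.

Inland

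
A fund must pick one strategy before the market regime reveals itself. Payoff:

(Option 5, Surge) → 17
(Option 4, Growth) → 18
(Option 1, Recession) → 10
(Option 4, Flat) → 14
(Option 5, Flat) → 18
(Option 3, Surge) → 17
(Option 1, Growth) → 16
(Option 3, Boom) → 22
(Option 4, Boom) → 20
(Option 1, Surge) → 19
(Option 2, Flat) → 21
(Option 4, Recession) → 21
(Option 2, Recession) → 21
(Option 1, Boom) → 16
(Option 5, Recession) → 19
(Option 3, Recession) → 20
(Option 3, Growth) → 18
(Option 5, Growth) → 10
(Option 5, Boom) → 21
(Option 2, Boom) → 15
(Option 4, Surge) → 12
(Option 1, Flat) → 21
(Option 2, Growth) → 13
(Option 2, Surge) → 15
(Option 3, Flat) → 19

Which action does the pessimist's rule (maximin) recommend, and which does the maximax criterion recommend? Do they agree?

maximin → Option 3; maximax → Option 3 (agree)

Row minima: Option 1=10, Option 2=13, Option 3=17, Option 4=12, Option 5=10
Best worst-case = 17 → Option 3.
Row maxima: Option 1=21, Option 2=21, Option 3=22, Option 4=21, Option 5=21
Best best-case = 22 → Option 3.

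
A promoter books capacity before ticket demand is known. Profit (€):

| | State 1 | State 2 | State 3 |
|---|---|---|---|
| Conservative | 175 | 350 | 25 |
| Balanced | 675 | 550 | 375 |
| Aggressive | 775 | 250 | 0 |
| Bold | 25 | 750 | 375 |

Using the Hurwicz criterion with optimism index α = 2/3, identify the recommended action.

Conservative: 2/3·350 + 1/3·25 = 725/3
Balanced: 2/3·675 + 1/3·375 = 575
Aggressive: 2/3·775 + 1/3·0 = 1550/3
Bold: 2/3·750 + 1/3·25 = 1525/3
Highest Hurwicz score = 575 → Balanced.

Balanced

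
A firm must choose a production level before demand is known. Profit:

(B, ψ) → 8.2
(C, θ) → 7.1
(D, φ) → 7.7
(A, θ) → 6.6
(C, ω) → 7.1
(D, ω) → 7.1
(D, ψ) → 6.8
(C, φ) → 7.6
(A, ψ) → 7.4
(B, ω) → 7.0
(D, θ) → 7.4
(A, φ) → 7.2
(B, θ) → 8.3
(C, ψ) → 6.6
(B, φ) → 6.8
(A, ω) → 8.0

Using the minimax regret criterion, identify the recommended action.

B

Column bests: θ=8.3, φ=7.7, ψ=8.2, ω=8.0.
A regrets: 1.7, 0.5, 0.8, 0.0 → max 1.7
B regrets: 0.0, 0.9, 0.0, 1.0 → max 1.0
C regrets: 1.2, 0.1, 1.6, 0.9 → max 1.6
D regrets: 0.9, 0.0, 1.4, 0.9 → max 1.4
Smallest max regret = 1.0 → B.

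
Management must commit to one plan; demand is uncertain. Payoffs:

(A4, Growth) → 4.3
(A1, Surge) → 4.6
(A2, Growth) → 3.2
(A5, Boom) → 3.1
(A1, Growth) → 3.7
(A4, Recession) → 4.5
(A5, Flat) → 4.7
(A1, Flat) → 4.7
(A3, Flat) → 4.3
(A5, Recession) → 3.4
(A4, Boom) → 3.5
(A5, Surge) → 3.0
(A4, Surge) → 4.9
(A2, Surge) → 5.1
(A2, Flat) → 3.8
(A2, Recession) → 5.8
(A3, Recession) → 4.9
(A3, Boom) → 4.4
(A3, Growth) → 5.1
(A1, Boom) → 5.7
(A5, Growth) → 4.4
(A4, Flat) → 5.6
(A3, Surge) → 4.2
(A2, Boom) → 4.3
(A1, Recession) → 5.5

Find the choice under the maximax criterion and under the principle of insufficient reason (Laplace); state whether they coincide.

maximax → A2; laplace → A1 (disagree)

Row maxima: A1=5.7, A2=5.8, A3=5.1, A4=5.6, A5=4.7
Best best-case = 5.8 → A2.
Row averages: A1=4.84, A2=4.44, A3=4.58, A4=4.56, A5=3.72
Highest average = 4.84 → A1.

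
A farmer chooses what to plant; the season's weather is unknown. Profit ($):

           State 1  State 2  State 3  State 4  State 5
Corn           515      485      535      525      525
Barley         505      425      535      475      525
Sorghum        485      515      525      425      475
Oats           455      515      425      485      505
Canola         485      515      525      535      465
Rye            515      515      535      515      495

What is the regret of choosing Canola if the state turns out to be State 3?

10

Best payoff under State 3 is 535.
Regret = 535 − 525 = 10.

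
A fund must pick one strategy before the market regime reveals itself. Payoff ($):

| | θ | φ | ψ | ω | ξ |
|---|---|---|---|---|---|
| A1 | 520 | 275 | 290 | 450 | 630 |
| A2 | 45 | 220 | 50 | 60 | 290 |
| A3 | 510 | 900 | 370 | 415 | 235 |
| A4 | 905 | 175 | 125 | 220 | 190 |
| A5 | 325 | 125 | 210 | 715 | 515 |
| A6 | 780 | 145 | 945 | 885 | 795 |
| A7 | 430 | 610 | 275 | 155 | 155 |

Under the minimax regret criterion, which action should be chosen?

A3

Column bests: θ=905, φ=900, ψ=945, ω=885, ξ=795.
A1 regrets: 385, 625, 655, 435, 165 → max 655
A2 regrets: 860, 680, 895, 825, 505 → max 895
A3 regrets: 395, 0, 575, 470, 560 → max 575
A4 regrets: 0, 725, 820, 665, 605 → max 820
A5 regrets: 580, 775, 735, 170, 280 → max 775
A6 regrets: 125, 755, 0, 0, 0 → max 755
A7 regrets: 475, 290, 670, 730, 640 → max 730
Smallest max regret = 575 → A3.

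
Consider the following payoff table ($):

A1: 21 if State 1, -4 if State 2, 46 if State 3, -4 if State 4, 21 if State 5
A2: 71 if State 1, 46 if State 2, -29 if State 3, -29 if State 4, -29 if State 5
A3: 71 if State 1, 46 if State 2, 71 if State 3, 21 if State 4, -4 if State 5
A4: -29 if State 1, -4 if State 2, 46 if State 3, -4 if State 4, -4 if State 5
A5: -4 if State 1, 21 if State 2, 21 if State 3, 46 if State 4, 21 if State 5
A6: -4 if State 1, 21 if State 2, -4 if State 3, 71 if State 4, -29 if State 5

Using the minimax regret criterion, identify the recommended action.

Column bests: State 1=71, State 2=46, State 3=71, State 4=71, State 5=21.
A1 regrets: 50, 50, 25, 75, 0 → max 75
A2 regrets: 0, 0, 100, 100, 50 → max 100
A3 regrets: 0, 0, 0, 50, 25 → max 50
A4 regrets: 100, 50, 25, 75, 25 → max 100
A5 regrets: 75, 25, 50, 25, 0 → max 75
A6 regrets: 75, 25, 75, 0, 50 → max 75
Smallest max regret = 50 → A3.

A3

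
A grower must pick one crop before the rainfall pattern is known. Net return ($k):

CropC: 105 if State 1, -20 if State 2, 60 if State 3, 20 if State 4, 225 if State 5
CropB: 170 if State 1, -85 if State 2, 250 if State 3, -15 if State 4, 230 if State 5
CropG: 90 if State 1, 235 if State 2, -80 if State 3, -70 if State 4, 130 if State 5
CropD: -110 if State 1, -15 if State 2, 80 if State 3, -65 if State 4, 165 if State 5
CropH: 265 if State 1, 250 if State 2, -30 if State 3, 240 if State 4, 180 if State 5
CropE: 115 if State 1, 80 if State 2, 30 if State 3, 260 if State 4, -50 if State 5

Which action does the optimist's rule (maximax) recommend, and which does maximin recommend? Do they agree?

maximax → CropH; maximin → CropC (disagree)

Row maxima: CropC=225, CropB=250, CropG=235, CropD=165, CropH=265, CropE=260
Best best-case = 265 → CropH.
Row minima: CropC=-20, CropB=-85, CropG=-80, CropD=-110, CropH=-30, CropE=-50
Best worst-case = -20 → CropC.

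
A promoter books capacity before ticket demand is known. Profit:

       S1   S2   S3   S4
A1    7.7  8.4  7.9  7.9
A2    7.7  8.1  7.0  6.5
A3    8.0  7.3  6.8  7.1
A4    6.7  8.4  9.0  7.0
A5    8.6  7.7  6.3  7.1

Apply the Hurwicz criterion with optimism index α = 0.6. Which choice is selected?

A1: 0.6·8.4 + 0.4·7.7 = 8.12
A2: 0.6·8.1 + 0.4·6.5 = 7.46
A3: 0.6·8.0 + 0.4·6.8 = 7.52
A4: 0.6·9.0 + 0.4·6.7 = 8.08
A5: 0.6·8.6 + 0.4·6.3 = 7.68
Highest Hurwicz score = 8.12 → A1.

A1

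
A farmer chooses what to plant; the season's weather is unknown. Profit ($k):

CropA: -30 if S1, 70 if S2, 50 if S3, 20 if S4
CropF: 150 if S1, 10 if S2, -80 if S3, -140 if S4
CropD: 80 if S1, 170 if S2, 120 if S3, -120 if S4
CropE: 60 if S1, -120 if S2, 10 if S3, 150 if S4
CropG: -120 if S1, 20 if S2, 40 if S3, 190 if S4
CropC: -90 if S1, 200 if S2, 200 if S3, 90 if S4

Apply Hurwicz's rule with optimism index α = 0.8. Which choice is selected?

CropC

CropA: 0.8·70 + 0.2·(-30) = 50
CropF: 0.8·150 + 0.2·(-140) = 92
CropD: 0.8·170 + 0.2·(-120) = 112
CropE: 0.8·150 + 0.2·(-120) = 96
CropG: 0.8·190 + 0.2·(-120) = 128
CropC: 0.8·200 + 0.2·(-90) = 142
Highest Hurwicz score = 142 → CropC.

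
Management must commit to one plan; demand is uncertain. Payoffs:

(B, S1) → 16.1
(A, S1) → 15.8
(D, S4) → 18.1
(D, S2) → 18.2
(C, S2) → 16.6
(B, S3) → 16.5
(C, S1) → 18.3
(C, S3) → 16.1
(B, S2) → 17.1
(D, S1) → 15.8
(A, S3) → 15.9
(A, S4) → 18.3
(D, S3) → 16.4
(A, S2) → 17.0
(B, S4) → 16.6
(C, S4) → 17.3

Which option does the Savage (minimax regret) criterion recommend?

C

Column bests: S1=18.3, S2=18.2, S3=16.5, S4=18.3.
A regrets: 2.5, 1.2, 0.6, 0.0 → max 2.5
B regrets: 2.2, 1.1, 0.0, 1.7 → max 2.2
C regrets: 0.0, 1.6, 0.4, 1.0 → max 1.6
D regrets: 2.5, 0.0, 0.1, 0.2 → max 2.5
Smallest max regret = 1.6 → C.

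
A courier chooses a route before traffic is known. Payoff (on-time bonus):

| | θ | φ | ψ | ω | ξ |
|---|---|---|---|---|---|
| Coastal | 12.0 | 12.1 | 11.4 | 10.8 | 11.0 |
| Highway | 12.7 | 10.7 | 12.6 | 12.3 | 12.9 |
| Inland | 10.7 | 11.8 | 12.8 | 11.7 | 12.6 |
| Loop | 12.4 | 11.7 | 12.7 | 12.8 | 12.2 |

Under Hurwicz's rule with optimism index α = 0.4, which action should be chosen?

Loop

Coastal: 0.4·12.1 + 0.6·10.8 = 11.32
Highway: 0.4·12.9 + 0.6·10.7 = 11.58
Inland: 0.4·12.8 + 0.6·10.7 = 11.54
Loop: 0.4·12.8 + 0.6·11.7 = 12.14
Highest Hurwicz score = 12.14 → Loop.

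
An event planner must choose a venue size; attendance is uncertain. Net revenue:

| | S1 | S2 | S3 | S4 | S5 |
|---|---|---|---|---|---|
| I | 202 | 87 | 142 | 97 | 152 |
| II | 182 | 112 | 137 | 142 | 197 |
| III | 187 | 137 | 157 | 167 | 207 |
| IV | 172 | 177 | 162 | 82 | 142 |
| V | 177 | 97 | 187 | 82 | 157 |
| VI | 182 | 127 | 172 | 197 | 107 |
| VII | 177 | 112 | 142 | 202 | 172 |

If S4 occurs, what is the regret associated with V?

Best payoff under S4 is 202.
Regret = 202 − 82 = 120.

120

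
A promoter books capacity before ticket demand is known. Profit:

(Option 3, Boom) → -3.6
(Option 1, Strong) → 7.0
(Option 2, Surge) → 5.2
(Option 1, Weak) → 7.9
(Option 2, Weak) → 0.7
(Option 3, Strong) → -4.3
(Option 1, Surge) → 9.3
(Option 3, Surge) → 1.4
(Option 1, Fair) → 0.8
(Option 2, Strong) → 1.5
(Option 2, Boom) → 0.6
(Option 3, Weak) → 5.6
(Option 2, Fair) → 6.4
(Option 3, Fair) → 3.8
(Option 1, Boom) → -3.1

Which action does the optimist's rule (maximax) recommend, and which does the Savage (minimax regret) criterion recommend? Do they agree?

maximax → Option 1; minimax regret → Option 1 (agree)

Row maxima: Option 1=9.3, Option 2=6.4, Option 3=5.6
Best best-case = 9.3 → Option 1.
Column bests: Weak=7.9, Fair=6.4, Strong=7.0, Boom=0.6, Surge=9.3.
Option 1 regrets: 0.0, 5.6, 0.0, 3.7, 0.0 → max 5.6
Option 2 regrets: 7.2, 0.0, 5.5, 0.0, 4.1 → max 7.2
Option 3 regrets: 2.3, 2.6, 11.3, 4.2, 7.9 → max 11.3
Smallest max regret = 5.6 → Option 1.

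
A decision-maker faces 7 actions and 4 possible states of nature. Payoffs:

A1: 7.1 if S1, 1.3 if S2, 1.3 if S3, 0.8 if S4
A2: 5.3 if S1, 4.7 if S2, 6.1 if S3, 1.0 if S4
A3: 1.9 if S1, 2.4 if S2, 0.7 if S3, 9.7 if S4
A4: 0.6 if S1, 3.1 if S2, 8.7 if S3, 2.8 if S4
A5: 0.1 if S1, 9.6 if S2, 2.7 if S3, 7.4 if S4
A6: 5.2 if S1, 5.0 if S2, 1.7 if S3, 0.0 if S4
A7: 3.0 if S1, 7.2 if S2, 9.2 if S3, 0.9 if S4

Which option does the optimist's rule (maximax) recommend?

A3

Row maxima: A1=7.1, A2=6.1, A3=9.7, A4=8.7, A5=9.6, A6=5.2, A7=9.2
Best best-case = 9.7 → A3.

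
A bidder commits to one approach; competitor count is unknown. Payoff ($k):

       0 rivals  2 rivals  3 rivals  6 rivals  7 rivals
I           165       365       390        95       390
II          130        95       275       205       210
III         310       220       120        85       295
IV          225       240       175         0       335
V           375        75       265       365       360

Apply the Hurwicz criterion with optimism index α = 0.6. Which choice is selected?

I: 0.6·390 + 0.4·95 = 272
II: 0.6·275 + 0.4·95 = 203
III: 0.6·310 + 0.4·85 = 220
IV: 0.6·335 + 0.4·0 = 201
V: 0.6·375 + 0.4·75 = 255
Highest Hurwicz score = 272 → I.

I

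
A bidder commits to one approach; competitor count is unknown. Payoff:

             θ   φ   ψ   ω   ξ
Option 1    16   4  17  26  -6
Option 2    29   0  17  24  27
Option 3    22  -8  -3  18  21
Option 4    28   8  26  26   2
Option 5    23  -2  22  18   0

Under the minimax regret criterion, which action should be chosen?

Option 2

Column bests: θ=29, φ=8, ψ=26, ω=26, ξ=27.
Option 1 regrets: 13, 4, 9, 0, 33 → max 33
Option 2 regrets: 0, 8, 9, 2, 0 → max 9
Option 3 regrets: 7, 16, 29, 8, 6 → max 29
Option 4 regrets: 1, 0, 0, 0, 25 → max 25
Option 5 regrets: 6, 10, 4, 8, 27 → max 27
Smallest max regret = 9 → Option 2.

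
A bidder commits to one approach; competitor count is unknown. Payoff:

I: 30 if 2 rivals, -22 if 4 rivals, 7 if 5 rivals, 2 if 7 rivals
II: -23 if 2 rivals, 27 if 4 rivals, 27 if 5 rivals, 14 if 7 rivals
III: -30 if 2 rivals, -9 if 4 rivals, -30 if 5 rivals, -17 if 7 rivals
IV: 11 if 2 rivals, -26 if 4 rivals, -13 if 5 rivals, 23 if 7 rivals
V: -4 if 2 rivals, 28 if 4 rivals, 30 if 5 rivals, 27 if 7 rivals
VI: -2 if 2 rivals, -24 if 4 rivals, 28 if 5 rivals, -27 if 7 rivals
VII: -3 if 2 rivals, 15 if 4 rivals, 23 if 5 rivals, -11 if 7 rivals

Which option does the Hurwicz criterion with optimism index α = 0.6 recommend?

V

I: 0.6·30 + 0.4·(-22) = 9.2
II: 0.6·27 + 0.4·(-23) = 7
III: 0.6·(-9) + 0.4·(-30) = -17.4
IV: 0.6·23 + 0.4·(-26) = 3.4
V: 0.6·30 + 0.4·(-4) = 16.4
VI: 0.6·28 + 0.4·(-27) = 6
VII: 0.6·23 + 0.4·(-11) = 9.4
Highest Hurwicz score = 16.4 → V.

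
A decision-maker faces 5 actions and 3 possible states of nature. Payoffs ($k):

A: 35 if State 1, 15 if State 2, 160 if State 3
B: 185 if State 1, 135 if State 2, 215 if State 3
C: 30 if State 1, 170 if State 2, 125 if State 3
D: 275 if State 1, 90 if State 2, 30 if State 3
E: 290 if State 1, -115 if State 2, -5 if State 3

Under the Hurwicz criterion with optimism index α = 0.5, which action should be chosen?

A: 0.5·160 + 0.5·15 = 87.5
B: 0.5·215 + 0.5·135 = 175
C: 0.5·170 + 0.5·30 = 100
D: 0.5·275 + 0.5·30 = 152.5
E: 0.5·290 + 0.5·(-115) = 87.5
Highest Hurwicz score = 175 → B.

B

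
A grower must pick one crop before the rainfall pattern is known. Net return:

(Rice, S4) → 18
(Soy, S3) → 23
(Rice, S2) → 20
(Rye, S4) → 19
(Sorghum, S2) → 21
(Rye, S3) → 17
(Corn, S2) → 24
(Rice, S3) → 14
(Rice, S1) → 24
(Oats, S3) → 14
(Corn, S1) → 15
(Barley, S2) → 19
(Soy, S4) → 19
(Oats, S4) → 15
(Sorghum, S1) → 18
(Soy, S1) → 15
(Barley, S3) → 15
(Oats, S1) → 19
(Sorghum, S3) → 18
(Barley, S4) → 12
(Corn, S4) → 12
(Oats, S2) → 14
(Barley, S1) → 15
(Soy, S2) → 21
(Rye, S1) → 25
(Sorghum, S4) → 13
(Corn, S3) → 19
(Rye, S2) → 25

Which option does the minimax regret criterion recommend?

Column bests: S1=25, S2=25, S3=23, S4=19.
Corn regrets: 10, 1, 4, 7 → max 10
Sorghum regrets: 7, 4, 5, 6 → max 7
Barley regrets: 10, 6, 8, 7 → max 10
Rice regrets: 1, 5, 9, 1 → max 9
Soy regrets: 10, 4, 0, 0 → max 10
Rye regrets: 0, 0, 6, 0 → max 6
Oats regrets: 6, 11, 9, 4 → max 11
Smallest max regret = 6 → Rye.

Rye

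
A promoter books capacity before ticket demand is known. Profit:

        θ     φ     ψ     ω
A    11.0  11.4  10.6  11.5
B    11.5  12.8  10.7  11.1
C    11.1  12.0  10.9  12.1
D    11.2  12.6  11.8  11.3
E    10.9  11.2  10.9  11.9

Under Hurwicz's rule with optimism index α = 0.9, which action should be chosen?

A: 0.9·11.5 + 0.1·10.6 = 11.41
B: 0.9·12.8 + 0.1·10.7 = 12.59
C: 0.9·12.1 + 0.1·10.9 = 11.98
D: 0.9·12.6 + 0.1·11.2 = 12.46
E: 0.9·11.9 + 0.1·10.9 = 11.8
Highest Hurwicz score = 12.59 → B.

B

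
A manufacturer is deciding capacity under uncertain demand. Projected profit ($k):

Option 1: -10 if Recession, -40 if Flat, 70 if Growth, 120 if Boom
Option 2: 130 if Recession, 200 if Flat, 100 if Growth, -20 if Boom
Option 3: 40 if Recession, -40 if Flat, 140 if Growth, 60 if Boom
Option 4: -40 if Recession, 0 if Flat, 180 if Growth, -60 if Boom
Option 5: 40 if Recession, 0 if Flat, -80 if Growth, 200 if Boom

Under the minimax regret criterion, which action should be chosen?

Column bests: Recession=130, Flat=200, Growth=180, Boom=200.
Option 1 regrets: 140, 240, 110, 80 → max 240
Option 2 regrets: 0, 0, 80, 220 → max 220
Option 3 regrets: 90, 240, 40, 140 → max 240
Option 4 regrets: 170, 200, 0, 260 → max 260
Option 5 regrets: 90, 200, 260, 0 → max 260
Smallest max regret = 220 → Option 2.

Option 2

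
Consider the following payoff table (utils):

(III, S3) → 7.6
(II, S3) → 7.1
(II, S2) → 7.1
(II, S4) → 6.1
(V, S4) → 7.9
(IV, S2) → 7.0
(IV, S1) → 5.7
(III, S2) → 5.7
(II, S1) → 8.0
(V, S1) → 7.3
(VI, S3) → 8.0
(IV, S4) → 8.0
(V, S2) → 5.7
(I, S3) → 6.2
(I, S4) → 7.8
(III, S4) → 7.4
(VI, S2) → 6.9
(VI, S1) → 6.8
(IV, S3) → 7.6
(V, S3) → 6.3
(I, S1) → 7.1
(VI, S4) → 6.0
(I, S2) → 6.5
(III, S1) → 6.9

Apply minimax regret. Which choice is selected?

Column bests: S1=8.0, S2=7.1, S3=8.0, S4=8.0.
I regrets: 0.9, 0.6, 1.8, 0.2 → max 1.8
II regrets: 0.0, 0.0, 0.9, 1.9 → max 1.9
III regrets: 1.1, 1.4, 0.4, 0.6 → max 1.4
IV regrets: 2.3, 0.1, 0.4, 0.0 → max 2.3
V regrets: 0.7, 1.4, 1.7, 0.1 → max 1.7
VI regrets: 1.2, 0.2, 0.0, 2.0 → max 2.0
Smallest max regret = 1.4 → III.

III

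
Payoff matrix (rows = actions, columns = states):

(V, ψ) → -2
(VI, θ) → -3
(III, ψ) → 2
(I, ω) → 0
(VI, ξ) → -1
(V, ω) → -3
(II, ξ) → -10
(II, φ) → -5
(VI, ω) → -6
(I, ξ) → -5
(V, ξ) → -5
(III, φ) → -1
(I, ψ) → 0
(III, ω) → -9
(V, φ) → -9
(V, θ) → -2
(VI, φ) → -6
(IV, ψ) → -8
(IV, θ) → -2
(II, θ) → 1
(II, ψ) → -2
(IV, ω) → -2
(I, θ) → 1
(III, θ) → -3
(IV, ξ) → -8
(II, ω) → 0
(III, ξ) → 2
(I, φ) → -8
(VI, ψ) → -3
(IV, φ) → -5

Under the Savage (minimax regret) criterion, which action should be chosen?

VI

Column bests: θ=1, φ=-1, ψ=2, ω=0, ξ=2.
I regrets: 0, 7, 2, 0, 7 → max 7
II regrets: 0, 4, 4, 0, 12 → max 12
III regrets: 4, 0, 0, 9, 0 → max 9
IV regrets: 3, 4, 10, 2, 10 → max 10
V regrets: 3, 8, 4, 3, 7 → max 8
VI regrets: 4, 5, 5, 6, 3 → max 6
Smallest max regret = 6 → VI.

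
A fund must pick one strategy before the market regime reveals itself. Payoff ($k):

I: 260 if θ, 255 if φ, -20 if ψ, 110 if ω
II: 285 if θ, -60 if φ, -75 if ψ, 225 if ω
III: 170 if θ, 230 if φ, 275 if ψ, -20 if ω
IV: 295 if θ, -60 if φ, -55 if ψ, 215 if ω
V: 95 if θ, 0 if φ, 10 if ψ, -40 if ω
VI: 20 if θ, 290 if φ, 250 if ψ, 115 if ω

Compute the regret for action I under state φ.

Best payoff under φ is 290.
Regret = 290 − 255 = 35.

35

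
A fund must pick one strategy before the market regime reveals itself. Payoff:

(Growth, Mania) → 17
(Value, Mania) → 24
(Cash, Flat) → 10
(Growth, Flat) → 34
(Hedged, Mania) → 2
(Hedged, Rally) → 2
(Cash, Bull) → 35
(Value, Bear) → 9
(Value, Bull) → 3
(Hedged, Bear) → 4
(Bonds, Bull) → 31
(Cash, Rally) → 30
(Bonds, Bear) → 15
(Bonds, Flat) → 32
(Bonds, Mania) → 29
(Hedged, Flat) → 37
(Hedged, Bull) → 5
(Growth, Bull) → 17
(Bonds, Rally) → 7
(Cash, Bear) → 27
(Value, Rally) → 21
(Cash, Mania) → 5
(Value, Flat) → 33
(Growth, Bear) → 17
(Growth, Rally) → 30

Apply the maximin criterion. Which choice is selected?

Row minima: Value=3, Bonds=7, Hedged=2, Cash=5, Growth=17
Best worst-case = 17 → Growth.

Growth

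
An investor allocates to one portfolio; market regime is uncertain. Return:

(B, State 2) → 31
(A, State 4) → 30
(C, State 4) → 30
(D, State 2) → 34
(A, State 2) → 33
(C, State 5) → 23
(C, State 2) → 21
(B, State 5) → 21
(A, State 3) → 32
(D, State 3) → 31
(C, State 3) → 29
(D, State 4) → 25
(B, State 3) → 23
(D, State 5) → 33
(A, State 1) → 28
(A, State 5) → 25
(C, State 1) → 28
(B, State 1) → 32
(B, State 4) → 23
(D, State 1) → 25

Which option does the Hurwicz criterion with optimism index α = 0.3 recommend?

A: 0.3·33 + 0.7·25 = 27.4
B: 0.3·32 + 0.7·21 = 24.3
C: 0.3·30 + 0.7·21 = 23.7
D: 0.3·34 + 0.7·25 = 27.7
Highest Hurwicz score = 27.7 → D.

D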